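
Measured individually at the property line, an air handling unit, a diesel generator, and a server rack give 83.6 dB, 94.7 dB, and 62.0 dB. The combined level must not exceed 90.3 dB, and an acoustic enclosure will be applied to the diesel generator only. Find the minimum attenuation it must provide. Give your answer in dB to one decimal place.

Everything except the diesel generator sums to 10^(83.6/10) + 10^(62.0/10) = 2.307e+08 in linear terms, 83.63 dB.
To meet 90.3 dB overall, the treated diesel generator may contribute at most 10^(90.3/10) − 2.307e+08 = 8.408e+08, i.e. 89.25 dB.
So the diesel generator must be reduced from 94.7 to 89.25 dB: IL = 5.45 dB.

5.5 dB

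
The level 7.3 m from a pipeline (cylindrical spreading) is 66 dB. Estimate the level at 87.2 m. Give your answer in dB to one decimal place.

55.2 dB

Line-source attenuation: ΔL = 10·log₁₀(r₂/r₁) = 10·log₁₀(87.2/7.3) = 10.772 dB.
L₂ = 66 − 10·log₁₀(87.2/7.3) = 66 − 10.772 = 55.23 dB.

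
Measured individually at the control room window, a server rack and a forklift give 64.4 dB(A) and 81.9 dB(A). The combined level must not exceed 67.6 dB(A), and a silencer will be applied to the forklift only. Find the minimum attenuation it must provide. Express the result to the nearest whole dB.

17 dB

The untreated sources together contribute 10^(64.4/10) = 2.754e+06, i.e. 64.40 dB(A).
The limit corresponds to 10^(67.6/10) = 5.754e+06; subtracting the fixed part leaves 3.000e+06 for the forklift, i.e. 64.77 dB(A).
Required insertion loss = 81.9 − 64.77 = 17.13 dB.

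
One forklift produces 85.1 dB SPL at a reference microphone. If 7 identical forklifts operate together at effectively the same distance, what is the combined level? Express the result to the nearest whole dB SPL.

94 dB SPL

N identical incoherent sources raise the level by 10·log₁₀ N.
L_total = 85.1 + 10·log₁₀(7) = 85.1 + 8.451 = 93.55 dB SPL.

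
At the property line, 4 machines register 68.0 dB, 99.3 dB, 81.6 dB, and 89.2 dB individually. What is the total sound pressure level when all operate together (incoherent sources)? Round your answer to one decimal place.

99.8 dB

For uncorrelated sources the intensities add, so convert each level to linear form, sum, and take 10·log₁₀ of the total.
Σ 10^(L/10) = 10^(68.0/10) + 10^(99.3/10) + 10^(81.6/10) + 10^(89.2/10) = 9.494e+09.
L_total = 10·log₁₀(9.494e+09) = 99.77 dB.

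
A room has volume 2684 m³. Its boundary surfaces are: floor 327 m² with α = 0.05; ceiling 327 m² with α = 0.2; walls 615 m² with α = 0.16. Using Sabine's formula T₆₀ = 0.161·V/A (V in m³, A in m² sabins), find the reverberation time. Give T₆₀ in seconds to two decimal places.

A = Σ Sᵢαᵢ = 327·0.05 + 327·0.2 + 615·0.16 = 180.15 m².
T₆₀ = 0.161·V/A = 0.161·2684/180.15 = 2.399 s.

2.40 s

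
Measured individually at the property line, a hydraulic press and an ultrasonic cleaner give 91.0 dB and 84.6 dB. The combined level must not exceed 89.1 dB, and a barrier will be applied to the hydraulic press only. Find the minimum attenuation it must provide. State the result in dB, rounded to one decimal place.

3.8 dB

Fixed contribution from the other source: Σ 10^(L/10) = 10^(84.6/10) = 2.884e+08 (84.60 dB).
To meet 89.1 dB overall, the treated hydraulic press may contribute at most 10^(89.1/10) − 2.884e+08 = 5.244e+08, i.e. 87.20 dB.
Required insertion loss = 91.0 − 87.20 = 3.80 dB.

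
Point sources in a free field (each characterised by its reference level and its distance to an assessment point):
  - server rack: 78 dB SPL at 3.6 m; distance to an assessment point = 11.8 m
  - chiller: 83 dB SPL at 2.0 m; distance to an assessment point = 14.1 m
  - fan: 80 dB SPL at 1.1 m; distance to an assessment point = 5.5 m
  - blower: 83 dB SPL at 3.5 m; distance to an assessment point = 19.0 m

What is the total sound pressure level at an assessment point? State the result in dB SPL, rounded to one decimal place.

Apply inverse-square spreading to bring every level to the receiver, then sum 10^(L/10).
server rack: 78 − 20·log₁₀(11.8/3.6) = 78 − 10.31 = 67.69 dB SPL.
chiller: 83 − 20·log₁₀(14.1/2.0) = 83 − 16.96 = 66.04 dB SPL.
fan: 80 − 20·log₁₀(5.5/1.1) = 80 − 13.98 = 66.02 dB SPL.
blower: 83 − 20·log₁₀(19.0/3.5) = 83 − 14.69 = 68.31 dB SPL.
Σ 10^(L/10) = 2.066e+07 → L_total = 10·log₁₀(2.066e+07) = 73.15 dB SPL.

73.2 dB SPL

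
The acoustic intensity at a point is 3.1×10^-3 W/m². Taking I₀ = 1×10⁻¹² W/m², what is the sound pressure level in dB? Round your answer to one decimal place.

Dividing by I₀ shifts the exponent by 12: I/I₀ = 3.1×10^9.
L = 10·(0.4914 + 9) = 94.91 dB.

94.9 dB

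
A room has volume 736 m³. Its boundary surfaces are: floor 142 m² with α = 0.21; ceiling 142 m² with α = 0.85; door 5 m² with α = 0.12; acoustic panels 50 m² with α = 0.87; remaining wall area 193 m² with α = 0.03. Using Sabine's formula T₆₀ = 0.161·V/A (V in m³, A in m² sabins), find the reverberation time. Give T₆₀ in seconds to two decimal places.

0.59 s

Summing Sᵢαᵢ: 142·0.21 + 142·0.85 + 5·0.12 + 50·0.87 + 193·0.03 = 200.41 m².
T₆₀ = 0.161·V/A = 0.161·736/200.41 = 0.591 s.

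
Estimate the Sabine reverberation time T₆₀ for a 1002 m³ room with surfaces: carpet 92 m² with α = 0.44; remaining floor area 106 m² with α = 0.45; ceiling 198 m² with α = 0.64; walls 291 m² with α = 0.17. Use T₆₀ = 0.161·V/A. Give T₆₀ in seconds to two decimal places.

0.61 s

Total absorption A = 92·0.44 + 106·0.45 + 198·0.64 + 291·0.17 = 264.37 m² sabins.
T₆₀ = 0.161 × 1002 / 264.37 = 0.610 s.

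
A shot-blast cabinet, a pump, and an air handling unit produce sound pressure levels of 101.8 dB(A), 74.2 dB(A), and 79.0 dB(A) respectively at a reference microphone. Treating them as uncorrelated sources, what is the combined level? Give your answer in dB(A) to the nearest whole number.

Incoherent sources combine by intensity addition: L_total = 10·log₁₀(Σ 10^(L_i/10)).
Σ 10^(L/10) = 10^(101.8/10) + 10^(74.2/10) + 10^(79.0/10) = 1.524e+10.
L_total = 10·log₁₀(1.524e+10) = 101.83 dB(A).

102 dB(A)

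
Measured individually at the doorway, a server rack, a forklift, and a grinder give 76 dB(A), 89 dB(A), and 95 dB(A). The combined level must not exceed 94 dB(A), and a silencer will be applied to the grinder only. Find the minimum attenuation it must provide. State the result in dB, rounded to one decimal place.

Fixed contribution from the other sources: Σ 10^(L/10) = 10^(76/10) + 10^(89/10) = 8.341e+08 (89.21 dB(A)).
To meet 94 dB(A) overall, the treated grinder may contribute at most 10^(94/10) − 8.341e+08 = 1.678e+09, i.e. 92.25 dB(A).
Required insertion loss = 95 − 92.25 = 2.75 dB.

2.8 dB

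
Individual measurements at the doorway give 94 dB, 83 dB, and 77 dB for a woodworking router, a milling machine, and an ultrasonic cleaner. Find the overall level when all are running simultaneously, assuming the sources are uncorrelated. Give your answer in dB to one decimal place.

For uncorrelated sources the intensities add, so convert each level to linear form, sum, and take 10·log₁₀ of the total.
Σ 10^(L/10) = 10^(94/10) + 10^(83/10) + 10^(77/10) = 2.762e+09.
L_total = 10·log₁₀(2.762e+09) = 94.41 dB.

94.4 dB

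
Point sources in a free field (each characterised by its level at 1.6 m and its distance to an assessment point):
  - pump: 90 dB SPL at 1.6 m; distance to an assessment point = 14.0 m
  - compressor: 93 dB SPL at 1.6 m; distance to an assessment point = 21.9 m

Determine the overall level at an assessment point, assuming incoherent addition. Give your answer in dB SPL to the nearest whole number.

Propagate each source to the receiver with L = L_ref − 20·log₁₀(r/r_ref), then add intensities.
pump: 90 − 20·log₁₀(14.0/1.6) = 90 − 18.84 = 71.16 dB SPL.
compressor: 93 − 20·log₁₀(21.9/1.6) = 93 − 22.73 = 70.27 dB SPL.
Σ 10^(L/10) = 2.371e+07 → L_total = 10·log₁₀(2.371e+07) = 73.75 dB SPL.

74 dB SPL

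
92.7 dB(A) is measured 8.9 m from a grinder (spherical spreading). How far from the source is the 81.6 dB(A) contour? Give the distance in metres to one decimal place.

Point-source spreading drops the level by 20·log₁₀(r₂/r₁); inverting, r₂/r₁ = 10^(ΔL/20).
r₂ = 8.9·10^((92.7−81.6)/20) = 8.9·10^(11.1/20) = 31.94 m.

31.9 m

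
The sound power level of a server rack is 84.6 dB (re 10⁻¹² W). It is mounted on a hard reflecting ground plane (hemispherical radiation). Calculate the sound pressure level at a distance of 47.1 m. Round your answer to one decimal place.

Free-field hemispherical radiation: L_p = L_w − 10·log₁₀(2π·r²), r = 47.1 m.
2π·r² = 1.394e+04 m², 10·log₁₀ of that is 41.442 dB.
L_p = 84.6 − 41.442 = 43.16 dB.

43.2 dB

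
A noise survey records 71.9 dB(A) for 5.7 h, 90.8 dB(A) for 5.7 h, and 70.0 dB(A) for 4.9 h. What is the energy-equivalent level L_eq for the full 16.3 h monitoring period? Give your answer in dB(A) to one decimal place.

86.3 dB(A)

L_eq = 10·log₁₀[(1/T)·Σ tᵢ·10^(Lᵢ/10)] with T = 16.3 h.
Σ tᵢ·10^(Lᵢ/10) = 5.7·10^(71.9/10) + 5.7·10^(90.8/10) + 4.9·10^(70.0/10) = 6.990e+09.
L_eq = 10·log₁₀(6.990e+09/16.3) = 86.32 dB(A).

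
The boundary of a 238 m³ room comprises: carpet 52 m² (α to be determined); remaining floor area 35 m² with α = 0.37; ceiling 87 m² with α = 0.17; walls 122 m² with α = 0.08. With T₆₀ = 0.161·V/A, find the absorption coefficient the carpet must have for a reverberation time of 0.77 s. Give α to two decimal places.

0.24

From T₆₀ = 0.161·V/A, the target T₆₀ = 0.77 s needs A = 0.161·238/0.77 = 49.76 m².
Absorption from the other surfaces = 35·0.37 + 87·0.17 + 122·0.08 = 37.50 m², so the carpet must supply 12.26 m² over 52 m².
α = 12.26/52 = 0.236.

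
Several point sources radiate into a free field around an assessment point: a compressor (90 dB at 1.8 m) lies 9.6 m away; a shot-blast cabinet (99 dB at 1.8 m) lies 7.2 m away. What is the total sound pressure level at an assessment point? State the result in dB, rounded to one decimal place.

87.3 dB

Apply inverse-square spreading to bring every level to the receiver, then sum 10^(L/10).
compressor: 90 − 20·log₁₀(9.6/1.8) = 90 − 14.54 = 75.46 dB.
shot-blast cabinet: 99 − 20·log₁₀(7.2/1.8) = 99 − 12.04 = 86.96 dB.
Σ 10^(L/10) = 5.316e+08 → L_total = 10·log₁₀(5.316e+08) = 87.26 dB.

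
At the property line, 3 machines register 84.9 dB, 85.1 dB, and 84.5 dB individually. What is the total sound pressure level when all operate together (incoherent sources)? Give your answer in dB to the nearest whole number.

Incoherent sources combine by intensity addition: L_total = 10·log₁₀(Σ 10^(L_i/10)).
Σ 10^(L/10) = 10^(84.9/10) + 10^(85.1/10) + 10^(84.5/10) = 9.145e+08.
L_total = 10·log₁₀(9.145e+08) = 89.61 dB.

90 dB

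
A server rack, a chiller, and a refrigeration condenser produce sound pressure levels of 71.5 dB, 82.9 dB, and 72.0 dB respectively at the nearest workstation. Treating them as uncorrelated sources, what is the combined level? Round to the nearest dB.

84 dB

Incoherent sources combine by intensity addition: L_total = 10·log₁₀(Σ 10^(L_i/10)).
Σ 10^(L/10) = 10^(71.5/10) + 10^(82.9/10) + 10^(72.0/10) = 2.250e+08.
L_total = 10·log₁₀(2.250e+08) = 83.52 dB.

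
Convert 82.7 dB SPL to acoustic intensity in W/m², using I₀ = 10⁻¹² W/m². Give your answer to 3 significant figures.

I = I₀·10^(L/10) = 10⁻¹² × 10^(82.7/10) = 10^(-3.730).

0.000186 W/m²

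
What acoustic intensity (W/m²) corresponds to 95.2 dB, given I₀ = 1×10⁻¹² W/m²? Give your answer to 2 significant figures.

0.0033 W/m²

I = I₀·10^(L/10) = 10⁻¹² × 10^(95.2/10) = 10^(-2.480).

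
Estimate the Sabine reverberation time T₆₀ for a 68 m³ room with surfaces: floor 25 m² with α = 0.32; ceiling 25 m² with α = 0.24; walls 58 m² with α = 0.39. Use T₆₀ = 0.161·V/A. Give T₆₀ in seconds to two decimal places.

Summing Sᵢαᵢ: 25·0.32 + 25·0.24 + 58·0.39 = 36.62 m².
T₆₀ = 0.161 × 68 / 36.62 = 0.299 s.

0.30 s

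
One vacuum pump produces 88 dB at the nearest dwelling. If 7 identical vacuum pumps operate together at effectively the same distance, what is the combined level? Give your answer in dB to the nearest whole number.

96 dB

With 7 equal, uncorrelated contributions the intensity is 7× that of one unit, giving a rise of 10·log₁₀ 7.
L_total = 88 + 10·log₁₀(7) = 88 + 8.451 = 96.45 dB.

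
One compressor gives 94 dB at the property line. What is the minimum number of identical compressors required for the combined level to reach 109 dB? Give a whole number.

The shortfall is 109 − 94 = 15.0 dB, and N units add 10·log₁₀ N, so need 10·log₁₀ N ≥ 15.0.
N ≥ 10^(15.0/10) = 31.623, so N = 32.

32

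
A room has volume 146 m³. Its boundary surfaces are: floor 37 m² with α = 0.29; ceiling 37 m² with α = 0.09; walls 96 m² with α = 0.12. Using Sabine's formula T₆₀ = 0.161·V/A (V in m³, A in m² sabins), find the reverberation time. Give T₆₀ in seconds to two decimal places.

A = Σ Sᵢαᵢ = 37·0.29 + 37·0.09 + 96·0.12 = 25.58 m².
T₆₀ = 0.161 × 146 / 25.58 = 0.919 s.

0.92 s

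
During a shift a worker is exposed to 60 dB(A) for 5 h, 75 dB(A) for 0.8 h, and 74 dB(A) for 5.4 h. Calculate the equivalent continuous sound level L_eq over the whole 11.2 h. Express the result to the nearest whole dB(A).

72 dB(A)

Weight each interval's intensity by its duration and average over T = 11.2 h:
Σ tᵢ·10^(Lᵢ/10) = 5·10^(60/10) + 0.8·10^(75/10) + 5.4·10^(74/10) = 1.659e+08.
L_eq = 10·log₁₀(1.659e+08/11.2) = 71.71 dB(A).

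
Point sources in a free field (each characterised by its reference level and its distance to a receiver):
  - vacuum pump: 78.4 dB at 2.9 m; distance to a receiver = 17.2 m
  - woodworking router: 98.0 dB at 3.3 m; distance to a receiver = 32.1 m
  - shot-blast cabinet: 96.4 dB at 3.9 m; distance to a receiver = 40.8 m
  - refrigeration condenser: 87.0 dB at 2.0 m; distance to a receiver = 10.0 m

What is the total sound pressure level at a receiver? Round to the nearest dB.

Propagate each source to the receiver with L = L_ref − 20·log₁₀(r/r_ref), then add intensities.
vacuum pump: 78.4 − 20·log₁₀(17.2/2.9) = 78.4 − 15.46 = 62.94 dB.
woodworking router: 98.0 − 20·log₁₀(32.1/3.3) = 98.0 − 19.76 = 78.24 dB.
shot-blast cabinet: 96.4 − 20·log₁₀(40.8/3.9) = 96.4 − 20.39 = 76.01 dB.
refrigeration condenser: 87.0 − 20·log₁₀(10.0/2.0) = 87.0 − 13.98 = 73.02 dB.
Σ 10^(L/10) = 1.286e+08 → L_total = 10·log₁₀(1.286e+08) = 81.09 dB.

81 dB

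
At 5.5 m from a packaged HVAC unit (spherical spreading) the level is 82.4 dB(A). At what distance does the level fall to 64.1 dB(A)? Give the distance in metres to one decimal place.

Point-source spreading drops the level by 20·log₁₀(r₂/r₁); inverting, r₂/r₁ = 10^(ΔL/20).
r₂ = 5.5·10^((82.4−64.1)/20) = 5.5·10^(18.3/20) = 45.22 m.

45.2 m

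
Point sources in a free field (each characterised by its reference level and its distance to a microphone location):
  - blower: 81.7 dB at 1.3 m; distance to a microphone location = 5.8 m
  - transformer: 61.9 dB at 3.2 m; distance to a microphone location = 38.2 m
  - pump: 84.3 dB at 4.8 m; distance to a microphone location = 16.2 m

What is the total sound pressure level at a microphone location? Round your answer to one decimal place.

74.9 dB

Propagate each source to the receiver with L = L_ref − 20·log₁₀(r/r_ref), then add intensities.
blower: 81.7 − 20·log₁₀(5.8/1.3) = 81.7 − 12.99 = 68.71 dB.
transformer: 61.9 − 20·log₁₀(38.2/3.2) = 61.9 − 21.54 = 40.36 dB.
pump: 84.3 − 20·log₁₀(16.2/4.8) = 84.3 − 10.57 = 73.73 dB.
Σ 10^(L/10) = 3.107e+07 → L_total = 10·log₁₀(3.107e+07) = 74.92 dB.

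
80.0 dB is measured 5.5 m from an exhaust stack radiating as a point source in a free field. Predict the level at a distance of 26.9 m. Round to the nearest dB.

Spherical spreading from a point source gives a 20·log₁₀(r₂/r₁) drop.
L₂ = 80.0 − 20·log₁₀(26.9/5.5) = 80.0 − 13.788 = 66.21 dB.

66 dB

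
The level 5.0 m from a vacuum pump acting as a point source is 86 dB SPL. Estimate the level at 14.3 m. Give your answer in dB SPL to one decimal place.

76.9 dB SPL

Point-source attenuation: ΔL = 20·log₁₀(r₂/r₁) = 20·log₁₀(14.3/5.0) = 9.127 dB.
L₂ = 86 − 20·log₁₀(14.3/5.0) = 86 − 9.127 = 76.87 dB SPL.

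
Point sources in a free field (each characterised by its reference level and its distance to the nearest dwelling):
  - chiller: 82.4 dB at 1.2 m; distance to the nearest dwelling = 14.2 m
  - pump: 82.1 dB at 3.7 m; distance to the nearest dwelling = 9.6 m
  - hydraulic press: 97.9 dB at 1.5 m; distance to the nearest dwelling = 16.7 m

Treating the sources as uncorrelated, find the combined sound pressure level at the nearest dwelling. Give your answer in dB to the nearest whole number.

79 dB

Apply inverse-square spreading to bring every level to the receiver, then sum 10^(L/10).
chiller: 82.4 − 20·log₁₀(14.2/1.2) = 82.4 − 21.46 = 60.94 dB.
pump: 82.1 − 20·log₁₀(9.6/3.7) = 82.1 − 8.28 = 73.82 dB.
hydraulic press: 97.9 − 20·log₁₀(16.7/1.5) = 97.9 − 20.93 = 76.97 dB.
Σ 10^(L/10) = 7.508e+07 → L_total = 10·log₁₀(7.508e+07) = 78.76 dB.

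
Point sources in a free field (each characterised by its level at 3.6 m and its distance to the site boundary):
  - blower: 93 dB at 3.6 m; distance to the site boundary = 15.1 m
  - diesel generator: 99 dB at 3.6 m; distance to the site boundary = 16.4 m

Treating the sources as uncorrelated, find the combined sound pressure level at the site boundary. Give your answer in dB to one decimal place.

87.0 dB

First find each source's level at the receiver (point-source: −20·log₁₀(r/r_ref)), then combine on an intensity basis.
blower: 93 − 20·log₁₀(15.1/3.6) = 93 − 12.45 = 80.55 dB.
diesel generator: 99 − 20·log₁₀(16.4/3.6) = 99 − 13.17 = 85.83 dB.
Σ 10^(L/10) = 4.962e+08 → L_total = 10·log₁₀(4.962e+08) = 86.96 dB.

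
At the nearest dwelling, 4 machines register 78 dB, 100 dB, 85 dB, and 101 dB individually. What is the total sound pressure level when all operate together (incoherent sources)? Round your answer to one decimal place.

For uncorrelated sources the intensities add, so convert each level to linear form, sum, and take 10·log₁₀ of the total.
Σ 10^(L/10) = 10^(78/10) + 10^(100/10) + 10^(85/10) + 10^(101/10) = 2.297e+10.
L_total = 10·log₁₀(2.297e+10) = 103.61 dB.

103.6 dB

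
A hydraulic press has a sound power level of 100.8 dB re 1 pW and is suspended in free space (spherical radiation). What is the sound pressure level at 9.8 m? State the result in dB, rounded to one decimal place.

L_p = L_w − 10·log₁₀(4π·r²) with r = 9.8 m.
4π·r² = 1207 m², 10·log₁₀ of that is 30.817 dB.
L_p = 100.8 − 30.817 = 69.98 dB.

70.0 dB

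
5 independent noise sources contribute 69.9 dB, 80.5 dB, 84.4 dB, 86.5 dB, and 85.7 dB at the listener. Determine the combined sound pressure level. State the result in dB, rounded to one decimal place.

For uncorrelated sources the intensities add, so convert each level to linear form, sum, and take 10·log₁₀ of the total.
Σ 10^(L/10) = 10^(69.9/10) + 10^(80.5/10) + 10^(84.4/10) + 10^(86.5/10) + 10^(85.7/10) = 1.216e+09.
L_total = 10·log₁₀(1.216e+09) = 90.85 dB.

90.8 dB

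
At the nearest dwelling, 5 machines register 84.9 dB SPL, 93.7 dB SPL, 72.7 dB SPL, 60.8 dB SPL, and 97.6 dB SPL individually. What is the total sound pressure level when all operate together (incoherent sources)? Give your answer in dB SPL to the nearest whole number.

Incoherent sources combine by intensity addition: L_total = 10·log₁₀(Σ 10^(L_i/10)).
Σ 10^(L/10) = 10^(84.9/10) + 10^(93.7/10) + 10^(72.7/10) + 10^(60.8/10) + 10^(97.6/10) = 8.427e+09.
L_total = 10·log₁₀(8.427e+09) = 99.26 dB SPL.

99 dB SPL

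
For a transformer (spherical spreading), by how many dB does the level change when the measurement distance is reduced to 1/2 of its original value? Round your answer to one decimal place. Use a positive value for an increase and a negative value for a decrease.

Point-source spreading: ΔL = −20·log₁₀(r₂/r₁).
ΔL = −20·log₁₀(0.5) = +6.02 dB.

+6.0 dB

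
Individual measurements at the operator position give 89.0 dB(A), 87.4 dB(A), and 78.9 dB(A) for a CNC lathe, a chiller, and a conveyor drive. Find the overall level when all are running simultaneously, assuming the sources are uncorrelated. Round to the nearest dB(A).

92 dB(A)

For uncorrelated sources the intensities add, so convert each level to linear form, sum, and take 10·log₁₀ of the total.
Σ 10^(L/10) = 10^(89.0/10) + 10^(87.4/10) + 10^(78.9/10) = 1.421e+09.
L_total = 10·log₁₀(1.421e+09) = 91.53 dB(A).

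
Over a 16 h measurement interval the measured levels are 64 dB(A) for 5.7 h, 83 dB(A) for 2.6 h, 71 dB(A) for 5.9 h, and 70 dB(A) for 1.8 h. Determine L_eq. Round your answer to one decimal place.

75.9 dB(A)

Weight each interval's intensity by its duration and average over T = 16 h:
Σ tᵢ·10^(Lᵢ/10) = 5.7·10^(64/10) + 2.6·10^(83/10) + 5.9·10^(71/10) + 1.8·10^(70/10) = 6.254e+08.
L_eq = 10·log₁₀(6.254e+08/16) = 75.92 dB(A).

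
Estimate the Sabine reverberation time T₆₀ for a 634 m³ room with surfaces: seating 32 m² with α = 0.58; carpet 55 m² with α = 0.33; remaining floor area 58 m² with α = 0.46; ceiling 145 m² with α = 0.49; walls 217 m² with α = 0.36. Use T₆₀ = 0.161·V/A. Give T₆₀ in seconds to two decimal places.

A = Σ Sᵢαᵢ = 32·0.58 + 55·0.33 + 58·0.46 + 145·0.49 + 217·0.36 = 212.56 m².
T₆₀ = 0.161 × 634 / 212.56 = 0.480 s.

0.48 s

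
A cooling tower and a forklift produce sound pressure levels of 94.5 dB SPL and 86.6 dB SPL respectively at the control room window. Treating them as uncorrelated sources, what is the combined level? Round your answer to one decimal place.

For uncorrelated sources the intensities add, so convert each level to linear form, sum, and take 10·log₁₀ of the total.
Σ 10^(L/10) = 10^(94.5/10) + 10^(86.6/10) = 3.275e+09.
L_total = 10·log₁₀(3.275e+09) = 95.15 dB SPL.

95.2 dB SPL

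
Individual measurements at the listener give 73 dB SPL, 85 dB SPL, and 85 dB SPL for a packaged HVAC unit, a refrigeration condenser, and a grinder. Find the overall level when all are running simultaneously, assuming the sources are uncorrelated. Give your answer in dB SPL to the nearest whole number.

Incoherent sources combine by intensity addition: L_total = 10·log₁₀(Σ 10^(L_i/10)).
Σ 10^(L/10) = 10^(73/10) + 10^(85/10) + 10^(85/10) = 6.524e+08.
L_total = 10·log₁₀(6.524e+08) = 88.15 dB SPL.

88 dB SPL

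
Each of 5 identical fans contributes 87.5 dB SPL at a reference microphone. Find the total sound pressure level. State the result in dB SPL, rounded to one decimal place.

N identical incoherent sources raise the level by 10·log₁₀ N.
L_total = 87.5 + 10·log₁₀(5) = 87.5 + 6.990 = 94.49 dB SPL.

94.5 dB SPL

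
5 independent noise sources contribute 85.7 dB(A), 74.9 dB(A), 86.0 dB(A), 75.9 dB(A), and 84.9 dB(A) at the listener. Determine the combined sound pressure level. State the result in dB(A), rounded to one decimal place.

90.6 dB(A)

For uncorrelated sources the intensities add, so convert each level to linear form, sum, and take 10·log₁₀ of the total.
Σ 10^(L/10) = 10^(85.7/10) + 10^(74.9/10) + 10^(86.0/10) + 10^(75.9/10) + 10^(84.9/10) = 1.148e+09.
L_total = 10·log₁₀(1.148e+09) = 90.60 dB(A).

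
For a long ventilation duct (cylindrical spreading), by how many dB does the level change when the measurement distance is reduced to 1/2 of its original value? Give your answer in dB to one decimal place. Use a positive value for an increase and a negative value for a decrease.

+3.0 dB

Line-source spreading: ΔL = −10·log₁₀(r₂/r₁).
ΔL = −10·log₁₀(0.5) = +3.01 dB.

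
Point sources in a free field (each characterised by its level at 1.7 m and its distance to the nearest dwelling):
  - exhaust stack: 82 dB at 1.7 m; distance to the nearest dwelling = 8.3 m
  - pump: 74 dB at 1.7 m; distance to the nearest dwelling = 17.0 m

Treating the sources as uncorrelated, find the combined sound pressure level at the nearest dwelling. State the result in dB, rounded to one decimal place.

68.4 dB

Apply inverse-square spreading to bring every level to the receiver, then sum 10^(L/10).
exhaust stack: 82 − 20·log₁₀(8.3/1.7) = 82 − 13.77 = 68.23 dB.
pump: 74 − 20·log₁₀(17.0/1.7) = 74 − 20.00 = 54.00 dB.
Σ 10^(L/10) = 6.900e+06 → L_total = 10·log₁₀(6.900e+06) = 68.39 dB.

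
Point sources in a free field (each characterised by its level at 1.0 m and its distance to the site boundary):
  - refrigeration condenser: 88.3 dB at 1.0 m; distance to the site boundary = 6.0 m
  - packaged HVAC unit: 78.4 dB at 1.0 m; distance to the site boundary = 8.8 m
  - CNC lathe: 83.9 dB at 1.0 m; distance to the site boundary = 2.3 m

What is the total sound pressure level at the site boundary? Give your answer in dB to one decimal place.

78.2 dB

Propagate each source to the receiver with L = L_ref − 20·log₁₀(r/r_ref), then add intensities.
refrigeration condenser: 88.3 − 20·log₁₀(6.0/1.0) = 88.3 − 15.56 = 72.74 dB.
packaged HVAC unit: 78.4 − 20·log₁₀(8.8/1.0) = 78.4 − 18.89 = 59.51 dB.
CNC lathe: 83.9 − 20·log₁₀(2.3/1.0) = 83.9 − 7.23 = 76.67 dB.
Σ 10^(L/10) = 6.608e+07 → L_total = 10·log₁₀(6.608e+07) = 78.20 dB.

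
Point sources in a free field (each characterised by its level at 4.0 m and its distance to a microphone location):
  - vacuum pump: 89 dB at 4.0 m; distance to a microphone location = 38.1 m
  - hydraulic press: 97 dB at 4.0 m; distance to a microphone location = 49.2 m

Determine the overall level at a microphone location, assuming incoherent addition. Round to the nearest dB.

76 dB

First find each source's level at the receiver (point-source: −20·log₁₀(r/r_ref)), then combine on an intensity basis.
vacuum pump: 89 − 20·log₁₀(38.1/4.0) = 89 − 19.58 = 69.42 dB.
hydraulic press: 97 − 20·log₁₀(49.2/4.0) = 97 − 21.80 = 75.20 dB.
Σ 10^(L/10) = 4.188e+07 → L_total = 10·log₁₀(4.188e+07) = 76.22 dB.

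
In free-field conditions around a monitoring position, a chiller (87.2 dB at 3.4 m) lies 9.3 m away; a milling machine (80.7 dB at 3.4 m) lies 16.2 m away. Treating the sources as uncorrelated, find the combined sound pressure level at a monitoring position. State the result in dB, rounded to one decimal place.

Propagate each source to the receiver with L = L_ref − 20·log₁₀(r/r_ref), then add intensities.
chiller: 87.2 − 20·log₁₀(9.3/3.4) = 87.2 − 8.74 = 78.46 dB.
milling machine: 80.7 − 20·log₁₀(16.2/3.4) = 80.7 − 13.56 = 67.14 dB.
Σ 10^(L/10) = 7.532e+07 → L_total = 10·log₁₀(7.532e+07) = 78.77 dB.

78.8 dB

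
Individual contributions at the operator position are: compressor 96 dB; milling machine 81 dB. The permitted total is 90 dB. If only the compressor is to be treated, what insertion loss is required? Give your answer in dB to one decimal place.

6.6 dB

Everything except the compressor sums to 10^(81/10) = 1.259e+08 in linear terms, 81.00 dB.
The limit corresponds to 10^(90/10) = 1.000e+09; subtracting the fixed part leaves 8.741e+08 for the compressor, i.e. 89.42 dB.
So the compressor must be reduced from 96 to 89.42 dB: IL = 6.58 dB.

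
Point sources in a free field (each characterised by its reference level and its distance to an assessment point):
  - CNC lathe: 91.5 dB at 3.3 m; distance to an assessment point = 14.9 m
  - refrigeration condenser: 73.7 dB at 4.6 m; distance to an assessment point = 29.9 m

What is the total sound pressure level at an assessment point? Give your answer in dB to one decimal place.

78.4 dB

Propagate each source to the receiver with L = L_ref − 20·log₁₀(r/r_ref), then add intensities.
CNC lathe: 91.5 − 20·log₁₀(14.9/3.3) = 91.5 − 13.09 = 78.41 dB.
refrigeration condenser: 73.7 − 20·log₁₀(29.9/4.6) = 73.7 − 16.26 = 57.44 dB.
Σ 10^(L/10) = 6.984e+07 → L_total = 10·log₁₀(6.984e+07) = 78.44 dB.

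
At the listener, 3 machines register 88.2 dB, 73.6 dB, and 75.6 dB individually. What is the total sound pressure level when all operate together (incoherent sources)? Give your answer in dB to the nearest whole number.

For uncorrelated sources the intensities add, so convert each level to linear form, sum, and take 10·log₁₀ of the total.
Σ 10^(L/10) = 10^(88.2/10) + 10^(73.6/10) + 10^(75.6/10) = 7.199e+08.
L_total = 10·log₁₀(7.199e+08) = 88.57 dB.

89 dB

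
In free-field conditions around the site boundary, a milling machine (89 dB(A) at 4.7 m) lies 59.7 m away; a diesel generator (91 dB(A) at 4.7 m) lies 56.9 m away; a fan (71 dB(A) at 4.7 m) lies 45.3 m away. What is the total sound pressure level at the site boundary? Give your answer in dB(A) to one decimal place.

71.4 dB(A)

First find each source's level at the receiver (point-source: −20·log₁₀(r/r_ref)), then combine on an intensity basis.
milling machine: 89 − 20·log₁₀(59.7/4.7) = 89 − 22.08 = 66.92 dB(A).
diesel generator: 91 − 20·log₁₀(56.9/4.7) = 91 − 21.66 = 69.34 dB(A).
fan: 71 − 20·log₁₀(45.3/4.7) = 71 − 19.68 = 51.32 dB(A).
Σ 10^(L/10) = 1.365e+07 → L_total = 10·log₁₀(1.365e+07) = 71.35 dB(A).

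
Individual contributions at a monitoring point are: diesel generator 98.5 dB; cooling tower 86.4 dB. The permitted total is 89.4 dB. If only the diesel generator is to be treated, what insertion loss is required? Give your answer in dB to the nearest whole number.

12 dB

Everything except the diesel generator sums to 10^(86.4/10) = 4.365e+08 in linear terms, 86.40 dB.
To meet 89.4 dB overall, the treated diesel generator may contribute at most 10^(89.4/10) − 4.365e+08 = 4.344e+08, i.e. 86.38 dB.
Required insertion loss = 98.5 − 86.38 = 12.12 dB.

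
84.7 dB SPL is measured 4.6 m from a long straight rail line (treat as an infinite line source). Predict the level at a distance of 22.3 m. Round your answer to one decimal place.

77.8 dB SPL

Line-source attenuation: ΔL = 10·log₁₀(r₂/r₁) = 10·log₁₀(22.3/4.6) = 6.855 dB.
L₂ = 84.7 − 10·log₁₀(22.3/4.6) = 84.7 − 6.855 = 77.84 dB SPL.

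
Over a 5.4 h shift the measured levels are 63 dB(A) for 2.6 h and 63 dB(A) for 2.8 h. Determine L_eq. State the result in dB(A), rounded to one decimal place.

L_eq = 10·log₁₀[(1/T)·Σ tᵢ·10^(Lᵢ/10)] with T = 5.4 h.
Σ tᵢ·10^(Lᵢ/10) = 2.6·10^(63/10) + 2.8·10^(63/10) = 1.077e+07.
L_eq = 10·log₁₀(1.077e+07/5.4) = 63.00 dB(A).

63.0 dB(A)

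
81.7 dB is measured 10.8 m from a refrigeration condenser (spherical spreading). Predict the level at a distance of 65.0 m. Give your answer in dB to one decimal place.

66.1 dB

For a point source, L₂ = L₁ − 20·log₁₀(r₂/r₁).
L₂ = 81.7 − 20·log₁₀(65.0/10.8) = 81.7 − 15.590 = 66.11 dB.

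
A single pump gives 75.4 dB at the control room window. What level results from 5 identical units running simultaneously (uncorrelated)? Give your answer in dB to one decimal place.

N identical incoherent sources raise the level by 10·log₁₀ N.
L_total = 75.4 + 10·log₁₀(5) = 75.4 + 6.990 = 82.39 dB.

82.4 dB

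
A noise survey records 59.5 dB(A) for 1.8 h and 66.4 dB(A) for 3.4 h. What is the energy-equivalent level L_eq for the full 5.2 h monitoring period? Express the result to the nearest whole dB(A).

65 dB(A)

The energy average is taken in the linear domain: L_eq = 10·log₁₀[(Σ tᵢ·10^(Lᵢ/10))/T], T = 5.2 h.
Σ tᵢ·10^(Lᵢ/10) = 1.8·10^(59.5/10) + 3.4·10^(66.4/10) = 1.645e+07.
L_eq = 10·log₁₀(1.645e+07/5.2) = 65.00 dB(A).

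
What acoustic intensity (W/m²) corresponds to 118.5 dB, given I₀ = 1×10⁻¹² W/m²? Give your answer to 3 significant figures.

0.708 W/m²

I/I₀ = 10^(118.5/10) = 7.079e+11, so I = 7.079e+11 × 10⁻¹² W/m².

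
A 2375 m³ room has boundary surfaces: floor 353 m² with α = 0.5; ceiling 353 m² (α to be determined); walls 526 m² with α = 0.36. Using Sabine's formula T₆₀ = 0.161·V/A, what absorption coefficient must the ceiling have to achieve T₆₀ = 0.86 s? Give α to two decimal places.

A = 0.161·V/T₆₀ = 0.161·2375/0.86 = 444.62 m² sabins.
Absorption from the other surfaces = 353·0.5 + 526·0.36 = 365.86 m², so the ceiling must supply 78.76 m² over 353 m².
α = 78.76/353 = 0.223.

0.22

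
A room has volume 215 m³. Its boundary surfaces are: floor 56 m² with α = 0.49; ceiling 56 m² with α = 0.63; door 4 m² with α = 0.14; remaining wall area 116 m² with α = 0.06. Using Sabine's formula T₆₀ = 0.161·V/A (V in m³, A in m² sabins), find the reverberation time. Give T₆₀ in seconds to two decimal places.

Summing Sᵢαᵢ: 56·0.49 + 56·0.63 + 4·0.14 + 116·0.06 = 70.24 m².
T₆₀ = 0.161 × 215 / 70.24 = 0.493 s.

0.49 s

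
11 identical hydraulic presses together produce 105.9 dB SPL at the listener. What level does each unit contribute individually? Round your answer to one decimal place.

Dividing the total intensity by 11 lowers the level by 10·log₁₀ 11 = 10.414 dB: L₁ = 105.9 − 10.414.

95.5 dB SPL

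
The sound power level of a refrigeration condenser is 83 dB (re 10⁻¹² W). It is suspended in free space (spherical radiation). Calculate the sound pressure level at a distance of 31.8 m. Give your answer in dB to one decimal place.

Free-field spherical radiation: L_p = L_w − 10·log₁₀(4π·r²), r = 31.8 m.
4π·r² = 1.271e+04 m², 10·log₁₀ of that is 41.041 dB.
L_p = 83 − 41.041 = 41.96 dB.

42.0 dB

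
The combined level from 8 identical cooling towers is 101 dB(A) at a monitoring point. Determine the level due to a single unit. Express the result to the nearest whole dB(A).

92 dB(A)

Dividing the total intensity by 8 lowers the level by 10·log₁₀ 8 = 9.031 dB: L₁ = 101 − 9.031.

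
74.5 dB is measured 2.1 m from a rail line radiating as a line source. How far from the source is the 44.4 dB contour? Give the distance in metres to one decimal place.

2148.9 m

The 30.1 dB drop corresponds to a distance ratio of 10^(30.1/10) for a line source.
r₂ = 2.1·10^((74.5−44.4)/10) = 2.1·10^(30.1/10) = 2148.92 m.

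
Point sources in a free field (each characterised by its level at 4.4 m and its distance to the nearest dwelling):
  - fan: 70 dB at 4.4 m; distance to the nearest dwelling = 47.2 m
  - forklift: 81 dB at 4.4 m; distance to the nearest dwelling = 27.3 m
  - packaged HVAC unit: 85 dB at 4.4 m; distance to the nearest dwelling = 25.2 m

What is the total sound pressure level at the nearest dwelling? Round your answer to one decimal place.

First find each source's level at the receiver (point-source: −20·log₁₀(r/r_ref)), then combine on an intensity basis.
fan: 70 − 20·log₁₀(47.2/4.4) = 70 − 20.61 = 49.39 dB.
forklift: 81 − 20·log₁₀(27.3/4.4) = 81 − 15.85 = 65.15 dB.
packaged HVAC unit: 85 − 20·log₁₀(25.2/4.4) = 85 − 15.16 = 69.84 dB.
Σ 10^(L/10) = 1.300e+07 → L_total = 10·log₁₀(1.300e+07) = 71.14 dB.

71.1 dB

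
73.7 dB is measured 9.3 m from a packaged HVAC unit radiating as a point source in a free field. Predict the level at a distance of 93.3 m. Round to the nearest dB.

Point-source attenuation: ΔL = 20·log₁₀(r₂/r₁) = 20·log₁₀(93.3/9.3) = 20.028 dB.
L₂ = 73.7 − 20·log₁₀(93.3/9.3) = 73.7 − 20.028 = 53.67 dB.

54 dB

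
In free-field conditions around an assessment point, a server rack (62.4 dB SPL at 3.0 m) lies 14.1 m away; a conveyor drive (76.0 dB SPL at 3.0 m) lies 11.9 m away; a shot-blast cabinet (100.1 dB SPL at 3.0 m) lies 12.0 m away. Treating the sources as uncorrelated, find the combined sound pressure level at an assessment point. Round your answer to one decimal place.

88.1 dB SPL

Apply inverse-square spreading to bring every level to the receiver, then sum 10^(L/10).
server rack: 62.4 − 20·log₁₀(14.1/3.0) = 62.4 − 13.44 = 48.96 dB SPL.
conveyor drive: 76.0 − 20·log₁₀(11.9/3.0) = 76.0 − 11.97 = 64.03 dB SPL.
shot-blast cabinet: 100.1 − 20·log₁₀(12.0/3.0) = 100.1 − 12.04 = 88.06 dB SPL.
Σ 10^(L/10) = 6.422e+08 → L_total = 10·log₁₀(6.422e+08) = 88.08 dB SPL.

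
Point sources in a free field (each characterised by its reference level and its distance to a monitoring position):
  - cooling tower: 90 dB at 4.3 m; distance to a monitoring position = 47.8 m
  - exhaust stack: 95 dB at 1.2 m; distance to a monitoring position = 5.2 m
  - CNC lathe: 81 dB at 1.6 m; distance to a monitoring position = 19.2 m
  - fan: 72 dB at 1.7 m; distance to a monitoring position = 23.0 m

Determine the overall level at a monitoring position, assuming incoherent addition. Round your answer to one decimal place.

Apply inverse-square spreading to bring every level to the receiver, then sum 10^(L/10).
cooling tower: 90 − 20·log₁₀(47.8/4.3) = 90 − 20.92 = 69.08 dB.
exhaust stack: 95 − 20·log₁₀(5.2/1.2) = 95 − 12.74 = 82.26 dB.
CNC lathe: 81 − 20·log₁₀(19.2/1.6) = 81 − 21.58 = 59.42 dB.
fan: 72 − 20·log₁₀(23.0/1.7) = 72 − 22.63 = 49.37 dB.
Σ 10^(L/10) = 1.775e+08 → L_total = 10·log₁₀(1.775e+08) = 82.49 dB.

82.5 dB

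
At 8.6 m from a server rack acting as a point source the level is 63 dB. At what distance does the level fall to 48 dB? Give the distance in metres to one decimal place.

48.4 m

The 15.0 dB drop corresponds to a distance ratio of 10^(15.0/20) for a point source.
r₂ = 8.6·10^((63−48)/20) = 8.6·10^(15.0/20) = 48.36 m.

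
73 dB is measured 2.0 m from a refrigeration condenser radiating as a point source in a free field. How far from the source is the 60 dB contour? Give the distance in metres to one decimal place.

8.9 m

Point-source spreading drops the level by 20·log₁₀(r₂/r₁); inverting, r₂/r₁ = 10^(ΔL/20).
r₂ = 2.0·10^((73−60)/20) = 2.0·10^(13.0/20) = 8.93 m.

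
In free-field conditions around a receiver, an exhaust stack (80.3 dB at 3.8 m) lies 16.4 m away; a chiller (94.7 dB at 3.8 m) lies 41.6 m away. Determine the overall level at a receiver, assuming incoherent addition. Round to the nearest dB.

Apply inverse-square spreading to bring every level to the receiver, then sum 10^(L/10).
exhaust stack: 80.3 − 20·log₁₀(16.4/3.8) = 80.3 − 12.70 = 67.60 dB.
chiller: 94.7 − 20·log₁₀(41.6/3.8) = 94.7 − 20.79 = 73.91 dB.
Σ 10^(L/10) = 3.038e+07 → L_total = 10·log₁₀(3.038e+07) = 74.83 dB.

75 dB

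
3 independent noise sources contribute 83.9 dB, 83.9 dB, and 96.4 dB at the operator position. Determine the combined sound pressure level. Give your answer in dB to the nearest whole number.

Incoherent sources combine by intensity addition: L_total = 10·log₁₀(Σ 10^(L_i/10)).
Σ 10^(L/10) = 10^(83.9/10) + 10^(83.9/10) + 10^(96.4/10) = 4.856e+09.
L_total = 10·log₁₀(4.856e+09) = 96.86 dB.

97 dB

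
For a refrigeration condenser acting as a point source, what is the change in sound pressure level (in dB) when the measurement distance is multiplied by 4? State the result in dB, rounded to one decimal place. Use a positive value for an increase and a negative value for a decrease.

-12.0 dB

Point-source spreading: ΔL = −20·log₁₀(r₂/r₁).
ΔL = −20·log₁₀(4) = -12.04 dB.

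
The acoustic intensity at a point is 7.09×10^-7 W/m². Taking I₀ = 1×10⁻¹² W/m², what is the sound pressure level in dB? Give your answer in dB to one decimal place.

I/I₀ = 7.09×10^-7/10⁻¹² = 7.09×10^5, and L = 10·log₁₀(I/I₀).
L = 10·(0.8506 + 5) = 58.51 dB.

58.5 dB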